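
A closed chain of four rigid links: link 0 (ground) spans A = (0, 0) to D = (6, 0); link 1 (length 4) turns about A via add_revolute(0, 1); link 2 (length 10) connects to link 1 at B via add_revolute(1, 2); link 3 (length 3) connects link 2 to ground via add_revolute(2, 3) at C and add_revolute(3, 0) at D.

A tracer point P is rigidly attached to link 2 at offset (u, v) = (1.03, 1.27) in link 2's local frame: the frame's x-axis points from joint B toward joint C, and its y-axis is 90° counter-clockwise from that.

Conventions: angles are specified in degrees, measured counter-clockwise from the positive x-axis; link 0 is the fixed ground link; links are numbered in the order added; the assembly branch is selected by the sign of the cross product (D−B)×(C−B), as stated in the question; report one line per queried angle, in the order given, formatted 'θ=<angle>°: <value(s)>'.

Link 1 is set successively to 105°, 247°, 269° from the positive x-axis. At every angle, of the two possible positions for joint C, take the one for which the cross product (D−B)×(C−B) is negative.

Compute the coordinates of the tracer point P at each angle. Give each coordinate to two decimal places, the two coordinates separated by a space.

A=(0,0), D=(6.00,0)
θ=105°: B = A + 4.00·(cos105°, sin105°) = (-1.0353, 3.8637)
θ=105°: |BD| = 8.0264
θ=105°: circle(B,10.00) ∩ circle(D,3.00): a=9.6820, h=2.5018
θ=105°:   candidates: C₊=(8.6554,1.3959) cross=20.081; C₋=(6.2468,-2.9898) cross=-20.081
θ=105°:   branch - wants cross < 0 → take C=(6.2468,-2.9898) (cross=-20.081)
θ=105°: ex = (C−B)/|BC| = (0.7282,-0.6854); ey = (0.6854,0.7282)
θ=105°: P = B + 1.03·ex + 1.27·ey = (0.5852,4.0826)
θ=247°: B = A + 4.00·(cos247°, sin247°) = (-1.5629, -3.6820)
θ=247°: |BD| = 8.4116
θ=247°: circle(B,10.00) ∩ circle(D,3.00): a=9.6150, h=2.7481
θ=247°:   candidates: C₊=(5.8791,2.9976) cross=23.116; C₋=(8.2849,-1.9440) cross=-23.116
θ=247°:   branch - wants cross < 0 → take C=(8.2849,-1.9440) (cross=-23.116)
θ=247°: ex = (C−B)/|BC| = (0.9848,0.1738); ey = (-0.1738,0.9848)
θ=247°: P = B + 1.03·ex + 1.27·ey = (-0.7693,-2.2523)
θ=269°: B = A + 4.00·(cos269°, sin269°) = (-0.0698, -3.9994)
θ=269°: |BD| = 7.2690
θ=269°: circle(B,10.00) ∩ circle(D,3.00): a=9.8940, h=1.4523
θ=269°:   candidates: C₊=(7.3929,2.6570) cross=10.557; C₋=(8.9911,0.2315) cross=-10.557
θ=269°:   branch - wants cross < 0 → take C=(8.9911,0.2315) (cross=-10.557)
θ=269°: ex = (C−B)/|BC| = (0.9061,0.4231); ey = (-0.4231,0.9061)
θ=269°: P = B + 1.03·ex + 1.27·ey = (0.3261,-2.4129)

θ=105°: 0.59 4.08
θ=247°: -0.77 -2.25
θ=269°: 0.33 -2.41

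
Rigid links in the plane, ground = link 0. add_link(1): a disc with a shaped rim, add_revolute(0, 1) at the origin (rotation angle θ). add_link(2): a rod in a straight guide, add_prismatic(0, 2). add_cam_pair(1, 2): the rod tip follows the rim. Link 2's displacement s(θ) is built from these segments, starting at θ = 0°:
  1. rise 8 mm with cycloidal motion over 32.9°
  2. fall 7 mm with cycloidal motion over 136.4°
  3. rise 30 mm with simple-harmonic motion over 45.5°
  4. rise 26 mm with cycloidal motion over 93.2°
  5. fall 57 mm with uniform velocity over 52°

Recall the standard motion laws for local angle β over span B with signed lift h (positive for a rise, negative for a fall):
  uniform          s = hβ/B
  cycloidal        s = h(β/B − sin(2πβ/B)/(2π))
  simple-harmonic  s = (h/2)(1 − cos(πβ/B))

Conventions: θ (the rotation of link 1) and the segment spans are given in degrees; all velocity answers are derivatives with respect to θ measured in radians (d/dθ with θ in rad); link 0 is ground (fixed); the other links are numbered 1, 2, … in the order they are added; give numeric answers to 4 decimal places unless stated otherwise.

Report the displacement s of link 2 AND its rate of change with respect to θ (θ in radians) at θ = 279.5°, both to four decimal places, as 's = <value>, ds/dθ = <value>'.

segment 1 (0° to 32.9°, cycloidal, h = 8) is passed completely: s = 0.0000 + (8) = 8.0000
segment 2 (32.9° to 169.3°, cycloidal, h = -7) is passed completely: s = 8.0000 + (-7) = 1.0000
segment 3 (169.3° to 214.8°, simple-harmonic, h = 30) is passed completely: s = 1.0000 + (30) = 31.0000
θ = 279.5° falls in segment 4 (214.8° to 308°, cycloidal, h = 26): β = 279.5 − 214.8 = 64.7°, B = 93.2°; Δs = 26·(0.6942 − sin(2π·0.6942)/(2π)) = 21.9357; s = 31.0000 + 21.9357 = 52.9357
velocity in seg [214.8°–308°] (cycloidal), θ in radians: β = 64.7° = 1.1292 rad, B = 93.2° = 1.6266 rad; ds/dθ = (h/B)(1 − cos(2πβ/B)) = (26/1.6266)(1 − cos(2π·0.6942)) = 21.473079 mm/rad

s = 52.9357, ds/dθ = 21.4731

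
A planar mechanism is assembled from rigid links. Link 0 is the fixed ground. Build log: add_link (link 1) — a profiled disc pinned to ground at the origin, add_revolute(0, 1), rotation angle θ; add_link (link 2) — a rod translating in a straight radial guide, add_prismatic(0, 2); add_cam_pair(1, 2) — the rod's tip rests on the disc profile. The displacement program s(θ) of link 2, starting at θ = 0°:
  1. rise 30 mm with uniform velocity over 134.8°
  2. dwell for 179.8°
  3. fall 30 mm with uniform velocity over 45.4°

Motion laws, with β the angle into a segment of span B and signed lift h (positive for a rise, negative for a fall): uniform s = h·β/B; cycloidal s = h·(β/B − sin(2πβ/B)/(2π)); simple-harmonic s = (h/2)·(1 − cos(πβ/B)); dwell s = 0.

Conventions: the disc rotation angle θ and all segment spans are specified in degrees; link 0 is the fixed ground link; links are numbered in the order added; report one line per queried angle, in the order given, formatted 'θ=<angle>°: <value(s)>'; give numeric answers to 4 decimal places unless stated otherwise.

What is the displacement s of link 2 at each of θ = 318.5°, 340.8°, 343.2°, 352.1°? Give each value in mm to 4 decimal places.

seg 1 [0°–134.8°] uniform, h=30: full span → s += 30 → s = 30.0000
seg 2 [134.8°–314.6°] dwell: s stays 30.0000
seg 3 [314.6°–360°] uniform, h=-30: θ=318.5° here. β=3.9, B=45.4. -30·3.9/45.4 = -2.5771 → s = 27.4229
seg 3 [314.6°–360°] uniform, h=-30: θ=340.8° here. β=26.2, B=45.4. -30·26.2/45.4 = -17.3128 → s = 12.6872
seg 3 [314.6°–360°] uniform, h=-30: θ=343.2° here. β=28.6, B=45.4. -30·28.6/45.4 = -18.8987 → s = 11.1013
seg 3 [314.6°–360°] uniform, h=-30: θ=352.1° here. β=37.5, B=45.4. -30·37.5/45.4 = -24.7797 → s = 5.2203

θ=318.5°: 27.4229
θ=340.8°: 12.6872
θ=343.2°: 11.1013
θ=352.1°: 5.2203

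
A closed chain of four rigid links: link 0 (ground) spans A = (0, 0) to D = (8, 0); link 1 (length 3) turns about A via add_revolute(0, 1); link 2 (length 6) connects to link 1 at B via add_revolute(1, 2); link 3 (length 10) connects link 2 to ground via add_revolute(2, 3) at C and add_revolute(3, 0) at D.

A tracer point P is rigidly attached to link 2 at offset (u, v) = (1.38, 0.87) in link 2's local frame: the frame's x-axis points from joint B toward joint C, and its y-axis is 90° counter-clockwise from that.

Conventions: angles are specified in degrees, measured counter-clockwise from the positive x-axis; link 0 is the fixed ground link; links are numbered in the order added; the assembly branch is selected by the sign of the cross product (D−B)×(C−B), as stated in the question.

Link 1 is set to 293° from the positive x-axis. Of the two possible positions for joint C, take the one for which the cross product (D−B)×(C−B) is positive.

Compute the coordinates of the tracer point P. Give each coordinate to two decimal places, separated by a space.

A=(0,0), D=(8.00,0)
B = A + 3.00·(cos293°, sin293°) = (1.1722, -2.7615)
|BD| = 7.3651
circle(B,6.00) ∩ circle(D,10.00): a=-0.6623, h=5.9633
  candidates: C₊=(-1.6777,2.5185) cross=43.921; C₋=(2.7942,-8.5381) cross=-43.921
  branch + wants cross > 0 → take C=(-1.6777,2.5185) (cross=43.921)
ex = (C−B)/|BC| = (-0.4750,0.8800); ey = (-0.8800,-0.4750)
P = B + 1.38·ex + 0.87·ey = (-0.2489,-1.9603)

-0.25 -1.96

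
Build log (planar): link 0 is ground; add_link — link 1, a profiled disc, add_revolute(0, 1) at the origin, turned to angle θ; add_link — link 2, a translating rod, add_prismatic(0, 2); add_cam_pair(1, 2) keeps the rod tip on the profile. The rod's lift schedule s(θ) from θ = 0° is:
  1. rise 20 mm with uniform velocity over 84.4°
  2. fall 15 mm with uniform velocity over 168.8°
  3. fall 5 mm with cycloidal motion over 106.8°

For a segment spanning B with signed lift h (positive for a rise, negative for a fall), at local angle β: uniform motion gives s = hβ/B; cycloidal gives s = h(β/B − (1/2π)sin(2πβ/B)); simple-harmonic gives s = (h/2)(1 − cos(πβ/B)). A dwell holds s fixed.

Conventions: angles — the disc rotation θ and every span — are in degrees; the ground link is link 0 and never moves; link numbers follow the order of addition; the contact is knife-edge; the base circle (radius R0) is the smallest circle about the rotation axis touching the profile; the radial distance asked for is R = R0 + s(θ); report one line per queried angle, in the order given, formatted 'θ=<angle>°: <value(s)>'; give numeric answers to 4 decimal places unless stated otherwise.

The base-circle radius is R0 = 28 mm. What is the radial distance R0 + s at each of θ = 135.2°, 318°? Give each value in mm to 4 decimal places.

seg 1 [0°–84.4°] uniform, h=20: full span → s += 20 → s = 20.0000
seg 2 [84.4°–253.2°] uniform, h=-15: θ=135.2° here. β=50.8, B=168.8. -15·50.8/168.8 = -4.5142 → s = 15.4858
seg 2 [84.4°–253.2°] uniform, h=-15: full span → s += -15 → s = 5.0000
seg 3 [253.2°–360°] cycloidal, h=-5: θ=318° here. β=64.8, B=106.8. -5·(0.6067 − sin(2π·0.6067)/(2π)) = -3.5283 → s = 1.4717
θ=135.2°: R = R0 + s = 28 + 15.4858 = 43.4858
θ=318°: R = R0 + s = 28 + 1.4717 = 29.4717

θ=135.2°: 43.4858
θ=318°: 29.4717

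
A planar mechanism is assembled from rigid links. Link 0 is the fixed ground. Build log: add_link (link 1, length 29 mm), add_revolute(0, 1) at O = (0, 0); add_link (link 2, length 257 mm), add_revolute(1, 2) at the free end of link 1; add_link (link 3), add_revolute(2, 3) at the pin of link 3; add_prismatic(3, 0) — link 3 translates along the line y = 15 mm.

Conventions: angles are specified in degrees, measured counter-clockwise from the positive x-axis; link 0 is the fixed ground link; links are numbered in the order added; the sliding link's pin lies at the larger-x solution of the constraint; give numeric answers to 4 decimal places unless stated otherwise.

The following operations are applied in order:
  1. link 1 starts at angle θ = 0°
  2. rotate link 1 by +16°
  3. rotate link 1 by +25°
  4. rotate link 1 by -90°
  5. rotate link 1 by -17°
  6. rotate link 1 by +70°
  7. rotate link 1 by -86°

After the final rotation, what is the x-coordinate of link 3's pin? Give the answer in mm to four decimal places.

geometry: r = 29 mm, L = 257 mm, e = 15 mm; θ starts at 0°
rotate link 1 by +16°: θ ← 0° +16° = 16°
rotate link 1 by +25°: θ ← 16° +25° = 41°
rotate link 1 by -90°: θ ← 41° -90° = -49°
rotate link 1 by -17°: θ ← -49° -17° = -66°
rotate link 1 by +70°: θ ← -66° +70° = 4°
rotate link 1 by -86°: θ ← 4° -86° = -82°
crank pin P = (r cos θ, r sin θ) = (4.036020, -28.717774)
h = r sin θ − e = -28.717774 − 15 = -43.717774
x = r cos θ + √(L² − h²) = 4.036020 + 253.254331 = 257.290351

257.2904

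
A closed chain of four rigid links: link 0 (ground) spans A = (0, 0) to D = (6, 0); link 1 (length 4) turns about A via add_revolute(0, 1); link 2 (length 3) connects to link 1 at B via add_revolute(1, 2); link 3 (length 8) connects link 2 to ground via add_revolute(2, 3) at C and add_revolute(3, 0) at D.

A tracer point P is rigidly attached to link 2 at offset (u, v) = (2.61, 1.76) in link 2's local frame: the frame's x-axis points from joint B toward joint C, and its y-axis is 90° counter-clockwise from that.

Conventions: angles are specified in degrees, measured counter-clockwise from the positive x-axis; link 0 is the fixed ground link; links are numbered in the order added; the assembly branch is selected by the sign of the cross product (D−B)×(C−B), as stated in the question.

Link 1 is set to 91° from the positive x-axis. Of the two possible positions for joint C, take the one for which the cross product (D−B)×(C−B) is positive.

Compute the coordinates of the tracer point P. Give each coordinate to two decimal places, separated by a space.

A=(0,0), D=(6.00,0)
B = A + 4.00·(cos91°, sin91°) = (-0.0698, 3.9994)
|BD| = 7.2690
circle(B,3.00) ∩ circle(D,8.00): a=-0.1487, h=2.9963
  candidates: C₊=(1.4546,6.5832) cross=21.780; C₋=(-1.8426,1.5792) cross=-21.780
  branch + wants cross > 0 → take C=(1.4546,6.5832) (cross=21.780)
ex = (C−B)/|BC| = (0.5081,0.8613); ey = (-0.8613,0.5081)
P = B + 2.61·ex + 1.76·ey = (-0.2595,7.1416)

-0.26 7.14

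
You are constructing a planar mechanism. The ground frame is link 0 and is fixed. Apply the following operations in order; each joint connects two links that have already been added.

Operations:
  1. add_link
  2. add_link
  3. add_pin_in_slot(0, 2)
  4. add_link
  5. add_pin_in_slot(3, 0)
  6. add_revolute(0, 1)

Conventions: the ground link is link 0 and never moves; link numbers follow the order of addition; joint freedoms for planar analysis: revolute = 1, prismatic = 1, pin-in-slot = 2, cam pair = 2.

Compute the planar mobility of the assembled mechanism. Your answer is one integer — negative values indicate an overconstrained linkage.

L=1 J1=0 J2=0
add link → L=2 J1=0 J2=0
add link → L=3 J1=0 J2=0
PS@0,2 dof=2 J2 → L=3 J1=0 J2=1
add link → L=4 J1=0 J2=1
PS@3,0 dof=2 J2 → L=4 J1=0 J2=2
R@0,1 dof=1 J1 → L=4 J1=1 J2=2
M=3(L−1)−2J1−J2=3·3−2·1−2=5

M = 5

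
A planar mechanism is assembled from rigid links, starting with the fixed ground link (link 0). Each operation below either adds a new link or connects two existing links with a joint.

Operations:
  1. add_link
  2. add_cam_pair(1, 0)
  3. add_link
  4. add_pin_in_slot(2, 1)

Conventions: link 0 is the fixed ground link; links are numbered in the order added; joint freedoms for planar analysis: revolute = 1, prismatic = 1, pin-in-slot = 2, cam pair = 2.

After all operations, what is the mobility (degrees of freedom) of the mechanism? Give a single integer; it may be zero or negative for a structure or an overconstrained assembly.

ground; <1,0,0>
#1 <2,0,0>
C:1↔0 J2 <2,0,1>
#2 <3,0,1>
PS:2↔1 J2 <3,0,2>
3×2 − 2×0 − 1×2 = 4

M = 4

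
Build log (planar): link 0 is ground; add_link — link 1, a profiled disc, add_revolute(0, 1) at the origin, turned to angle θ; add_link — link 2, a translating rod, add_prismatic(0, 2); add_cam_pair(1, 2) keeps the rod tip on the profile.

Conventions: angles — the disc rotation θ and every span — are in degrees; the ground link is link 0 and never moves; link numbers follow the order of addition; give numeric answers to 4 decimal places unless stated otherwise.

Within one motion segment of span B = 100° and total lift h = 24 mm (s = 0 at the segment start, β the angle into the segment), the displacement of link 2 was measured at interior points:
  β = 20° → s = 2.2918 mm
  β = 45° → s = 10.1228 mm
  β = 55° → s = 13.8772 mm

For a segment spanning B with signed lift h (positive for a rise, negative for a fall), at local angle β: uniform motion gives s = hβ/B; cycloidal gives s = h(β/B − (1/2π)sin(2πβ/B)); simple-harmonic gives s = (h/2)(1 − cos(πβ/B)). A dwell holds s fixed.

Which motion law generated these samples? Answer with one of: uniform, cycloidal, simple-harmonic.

candidates at β/B = r: uniform s = h·r (linear in β); cycloidal s = h·(r − sin(2πr)/(2π)); simple-harmonic s = (h/2)(1 − cos(πr))
β=20°: printed 2.2918 | uniform 4.8000, cycloidal 1.1672, simple-harmonic 2.2918
β=45°: printed 10.1228 | uniform 10.8000, cycloidal 9.6196, simple-harmonic 10.1228
β=55°: printed 13.8772 | uniform 13.2000, cycloidal 14.3804, simple-harmonic 13.8772
only one law matches every sample → simple-harmonic

simple-harmonic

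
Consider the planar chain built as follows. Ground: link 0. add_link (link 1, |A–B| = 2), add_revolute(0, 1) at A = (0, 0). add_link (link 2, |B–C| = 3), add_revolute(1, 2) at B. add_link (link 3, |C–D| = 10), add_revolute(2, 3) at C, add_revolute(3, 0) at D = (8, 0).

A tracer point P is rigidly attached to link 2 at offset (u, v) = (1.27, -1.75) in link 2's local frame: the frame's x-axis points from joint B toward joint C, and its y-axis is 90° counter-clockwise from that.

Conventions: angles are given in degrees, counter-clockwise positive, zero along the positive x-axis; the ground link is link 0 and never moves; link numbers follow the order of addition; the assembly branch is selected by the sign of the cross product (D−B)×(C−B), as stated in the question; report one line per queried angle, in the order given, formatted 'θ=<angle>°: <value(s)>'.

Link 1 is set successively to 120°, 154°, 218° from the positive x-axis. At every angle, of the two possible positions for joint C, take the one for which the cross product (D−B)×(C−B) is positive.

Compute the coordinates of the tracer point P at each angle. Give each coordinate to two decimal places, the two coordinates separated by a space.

A=(0,0), D=(8.00,0)
θ=120°: B = A + 2.00·(cos120°, sin120°) = (-1.0000, 1.7321)
θ=120°: |BD| = 9.1652
θ=120°: circle(B,3.00) ∩ circle(D,10.00): a=-0.3819, h=2.9756
θ=120°:   candidates: C₊=(-0.8127,4.7262) cross=27.272; C₋=(-1.9373,-1.1178) cross=-27.272
θ=120°:   branch + wants cross > 0 → take C=(-0.8127,4.7262) (cross=27.272)
θ=120°: ex = (C−B)/|BC| = (0.0624,0.9980); ey = (-0.9980,0.0624)
θ=120°: P = B + 1.27·ex + -1.75·ey = (0.8259,2.8903)
θ=154°: B = A + 2.00·(cos154°, sin154°) = (-1.7976, 0.8767)
θ=154°: |BD| = 9.8367
θ=154°: circle(B,3.00) ∩ circle(D,10.00): a=0.2929, h=2.9857
θ=154°:   candidates: C₊=(-1.2398,3.8244) cross=29.369; C₋=(-1.7720,-2.1231) cross=-29.369
θ=154°:   branch + wants cross > 0 → take C=(-1.2398,3.8244) (cross=29.369)
θ=154°: ex = (C−B)/|BC| = (0.1859,0.9826); ey = (-0.9826,0.1859)
θ=154°: P = B + 1.27·ex + -1.75·ey = (0.1580,1.7992)
θ=218°: B = A + 2.00·(cos218°, sin218°) = (-1.5760, -1.2313)
θ=218°: |BD| = 9.6549
θ=218°: circle(B,3.00) ∩ circle(D,10.00): a=0.1148, h=2.9978
θ=218°:   candidates: C₊=(-1.8445,1.7566) cross=28.943; C₋=(-1.0799,-4.1900) cross=-28.943
θ=218°:   branch + wants cross > 0 → take C=(-1.8445,1.7566) (cross=28.943)
θ=218°: ex = (C−B)/|BC| = (-0.0895,0.9960); ey = (-0.9960,-0.0895)
θ=218°: P = B + 1.27·ex + -1.75·ey = (0.0533,0.1902)

θ=120°: 0.83 2.89
θ=154°: 0.16 1.80
θ=218°: 0.05 0.19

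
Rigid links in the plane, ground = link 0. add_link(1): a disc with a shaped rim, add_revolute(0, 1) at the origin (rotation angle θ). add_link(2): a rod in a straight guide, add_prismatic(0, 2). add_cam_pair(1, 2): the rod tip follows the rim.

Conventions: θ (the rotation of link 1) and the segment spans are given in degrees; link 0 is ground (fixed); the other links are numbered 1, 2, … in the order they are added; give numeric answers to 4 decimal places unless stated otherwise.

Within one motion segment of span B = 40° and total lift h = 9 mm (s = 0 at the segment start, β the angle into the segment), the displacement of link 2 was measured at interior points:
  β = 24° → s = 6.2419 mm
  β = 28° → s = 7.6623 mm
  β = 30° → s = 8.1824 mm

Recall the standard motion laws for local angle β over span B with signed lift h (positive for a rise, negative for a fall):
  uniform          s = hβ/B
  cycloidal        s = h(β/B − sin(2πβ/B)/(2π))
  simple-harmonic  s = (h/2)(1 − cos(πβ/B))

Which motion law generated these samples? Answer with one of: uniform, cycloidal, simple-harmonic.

candidates at β/B = r: uniform s = h·r (linear in β); cycloidal s = h·(r − sin(2πr)/(2π)); simple-harmonic s = (h/2)(1 − cos(πr))
β=24°: printed 6.2419 | uniform 5.4000, cycloidal 6.2419, simple-harmonic 5.8906
β=28°: printed 7.6623 | uniform 6.3000, cycloidal 7.6623, simple-harmonic 7.1450
β=30°: printed 8.1824 | uniform 6.7500, cycloidal 8.1824, simple-harmonic 7.6820
only one law matches every sample → cycloidal

cycloidal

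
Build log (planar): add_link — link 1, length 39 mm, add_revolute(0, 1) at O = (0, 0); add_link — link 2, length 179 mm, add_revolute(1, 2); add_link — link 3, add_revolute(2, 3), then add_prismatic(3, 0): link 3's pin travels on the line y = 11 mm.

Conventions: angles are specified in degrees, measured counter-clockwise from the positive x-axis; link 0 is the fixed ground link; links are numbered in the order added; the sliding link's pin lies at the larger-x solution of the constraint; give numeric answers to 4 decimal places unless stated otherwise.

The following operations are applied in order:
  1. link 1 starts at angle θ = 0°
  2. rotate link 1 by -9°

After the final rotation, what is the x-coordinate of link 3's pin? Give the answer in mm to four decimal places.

geometry: r = 39 mm, L = 179 mm, e = 11 mm; θ starts at 0°
rotate link 1 by -9°: θ ← 0° -9° = -9°
crank pin P = (r cos θ, r sin θ) = (38.519845, -6.100944)
h = r sin θ − e = -6.100944 − 11 = -17.100944
x = r cos θ + √(L² − h²) = 38.519845 + 178.181250 = 216.701095

216.7011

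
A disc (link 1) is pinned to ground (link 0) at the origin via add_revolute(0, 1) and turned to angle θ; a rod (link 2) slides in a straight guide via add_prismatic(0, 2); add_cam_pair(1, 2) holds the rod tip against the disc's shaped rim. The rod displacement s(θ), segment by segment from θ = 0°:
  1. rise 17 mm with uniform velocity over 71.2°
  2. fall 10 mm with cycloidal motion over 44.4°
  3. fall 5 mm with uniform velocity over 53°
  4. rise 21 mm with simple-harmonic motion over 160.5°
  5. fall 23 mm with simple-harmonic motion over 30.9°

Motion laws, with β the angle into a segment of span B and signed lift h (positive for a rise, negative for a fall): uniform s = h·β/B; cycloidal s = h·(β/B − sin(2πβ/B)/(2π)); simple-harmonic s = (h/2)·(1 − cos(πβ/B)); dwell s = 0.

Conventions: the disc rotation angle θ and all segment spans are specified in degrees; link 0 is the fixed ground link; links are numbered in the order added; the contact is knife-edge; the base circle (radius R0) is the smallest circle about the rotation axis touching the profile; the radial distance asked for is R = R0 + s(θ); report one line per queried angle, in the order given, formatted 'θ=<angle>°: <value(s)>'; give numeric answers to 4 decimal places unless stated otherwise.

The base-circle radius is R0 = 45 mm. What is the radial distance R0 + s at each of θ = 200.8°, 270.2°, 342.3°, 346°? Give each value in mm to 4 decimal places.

segment 1 (0° to 71.2°, uniform, h = 17) is passed completely: s = 0.0000 + (17) = 17.0000
segment 2 (71.2° to 115.6°, cycloidal, h = -10) is passed completely: s = 17.0000 + (-10) = 7.0000
segment 3 (115.6° to 168.6°, uniform, h = -5) is passed completely: s = 7.0000 + (-5) = 2.0000
θ = 200.8° falls in segment 4 (168.6° to 329.1°, simple-harmonic, h = 21): β = 200.8 − 168.6 = 32.2°, B = 160.5°; Δs = 21/2·(1 − cos(π·0.2006)) = 2.0174; s = 2.0000 + 2.0174 = 4.0174
θ = 270.2° falls in segment 4 (168.6° to 329.1°, simple-harmonic, h = 21): β = 270.2 − 168.6 = 101.6°, B = 160.5°; Δs = 21/2·(1 − cos(π·0.6330)) = 14.7613; s = 2.0000 + 14.7613 = 16.7613
segment 4 (168.6° to 329.1°, simple-harmonic, h = 21) is passed completely: s = 2.0000 + (21) = 23.0000
θ = 342.3° falls in segment 5 (329.1° to 360°, simple-harmonic, h = -23): β = 342.3 − 329.1 = 13.2°, B = 30.9°; Δs = -23/2·(1 − cos(π·0.4272)) = -8.8922; s = 23.0000 − 8.8922 = 14.1078
θ = 346° falls in segment 5 (329.1° to 360°, simple-harmonic, h = -23): β = 346 − 329.1 = 16.9°, B = 30.9°; Δs = -23/2·(1 − cos(π·0.5469)) = -13.1892; s = 23.0000 − 13.1892 = 9.8108
θ=200.8°: R = R0 + s = 45 + 4.0174 = 49.0174
θ=270.2°: R = R0 + s = 45 + 16.7613 = 61.7613
θ=342.3°: R = R0 + s = 45 + 14.1078 = 59.1078
θ=346°: R = R0 + s = 45 + 9.8108 = 54.8108

θ=200.8°: 49.0174
θ=270.2°: 61.7613
θ=342.3°: 59.1078
θ=346°: 54.8108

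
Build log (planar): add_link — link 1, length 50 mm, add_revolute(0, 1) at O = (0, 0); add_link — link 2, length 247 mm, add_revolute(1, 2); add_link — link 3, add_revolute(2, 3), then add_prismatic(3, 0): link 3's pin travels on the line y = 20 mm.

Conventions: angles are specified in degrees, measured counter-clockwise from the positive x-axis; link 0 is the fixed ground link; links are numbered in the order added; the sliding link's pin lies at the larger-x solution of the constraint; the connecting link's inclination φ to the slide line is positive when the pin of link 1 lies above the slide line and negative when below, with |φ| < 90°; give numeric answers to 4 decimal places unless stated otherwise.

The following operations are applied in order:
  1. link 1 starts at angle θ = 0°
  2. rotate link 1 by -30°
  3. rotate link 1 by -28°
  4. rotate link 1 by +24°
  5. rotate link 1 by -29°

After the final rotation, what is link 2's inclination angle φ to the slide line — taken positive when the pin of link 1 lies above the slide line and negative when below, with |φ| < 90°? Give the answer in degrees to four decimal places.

geometry: r = 50 mm, L = 247 mm, e = 20 mm; θ starts at 0°
rotate link 1 by -30°: θ ← 0° -30° = -30°
rotate link 1 by -28°: θ ← -30° -28° = -58°
rotate link 1 by +24°: θ ← -58° +24° = -34°
rotate link 1 by -29°: θ ← -34° -29° = -63°
h = r sin θ − e = -44.550326 − 20 = -64.550326
sin φ = h / L = -64.550326 / 247 = -0.26133735
φ = arcsin(-0.26133735) = -15.149431°

-15.1494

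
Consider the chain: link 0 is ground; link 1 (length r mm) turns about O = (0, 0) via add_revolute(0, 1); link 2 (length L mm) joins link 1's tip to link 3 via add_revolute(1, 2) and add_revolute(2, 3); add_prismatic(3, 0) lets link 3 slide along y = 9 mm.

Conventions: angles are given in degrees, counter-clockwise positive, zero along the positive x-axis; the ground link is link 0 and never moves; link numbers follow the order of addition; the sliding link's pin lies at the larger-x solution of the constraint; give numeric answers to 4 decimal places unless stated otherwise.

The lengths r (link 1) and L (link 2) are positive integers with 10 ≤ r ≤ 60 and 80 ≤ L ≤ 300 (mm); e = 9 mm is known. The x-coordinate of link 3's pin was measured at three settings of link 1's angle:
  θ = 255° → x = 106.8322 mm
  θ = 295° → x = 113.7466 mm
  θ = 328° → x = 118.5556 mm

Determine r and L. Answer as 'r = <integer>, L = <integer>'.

constraint per measurement: (x − r cos θ)² + (r sin θ − e)² = L²
subtracting the θ₁ and θ₂ equations cancels the r² and L² terms:
r = (x₁² − x₂²) / (2[(x₁cos θ₁ + e sin θ₁) − (x₂cos θ₂ + e sin θ₂)]) = 10.0000 → r = 10
L² = (x₁ − r cos θ₁)² + (r sin θ₁ − e)² = 12320.9898 → L = 111.0000 → L = 111
check at θ₃=328°: x = 118.5556 (printed 118.5556) ✓

r = 10, L = 111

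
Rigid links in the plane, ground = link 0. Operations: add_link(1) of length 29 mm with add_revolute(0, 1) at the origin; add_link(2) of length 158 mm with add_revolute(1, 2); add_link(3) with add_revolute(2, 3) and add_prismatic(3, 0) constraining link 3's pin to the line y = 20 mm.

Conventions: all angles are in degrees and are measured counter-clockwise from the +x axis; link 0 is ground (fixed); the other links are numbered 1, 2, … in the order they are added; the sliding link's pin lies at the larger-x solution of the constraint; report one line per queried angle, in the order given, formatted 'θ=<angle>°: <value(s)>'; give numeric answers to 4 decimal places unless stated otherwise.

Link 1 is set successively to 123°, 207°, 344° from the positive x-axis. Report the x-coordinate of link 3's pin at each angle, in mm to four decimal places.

geometry: r = 29 mm, L = 158 mm, e = 20 mm
θ=123°: crank pin P = (r cos θ, r sin θ) = (-15.794532, 24.321446)
θ=123°: h = r sin θ − e = 24.321446 − 20 = 4.321446
θ=123°: x = r cos θ + √(L² − h²) = -15.794532 + 157.940891 = 142.146359
θ=207°: crank pin P = (r cos θ, r sin θ) = (-25.839189, -13.165724)
θ=207°: h = r sin θ − e = -13.165724 − 20 = -33.165724
θ=207°: x = r cos θ + √(L² − h²) = -25.839189 + 154.479885 = 128.640695
θ=344°: crank pin P = (r cos θ, r sin θ) = (27.876589, -7.993483)
θ=344°: h = r sin θ − e = -7.993483 − 20 = -27.993483
θ=344°: x = r cos θ + √(L² − h²) = 27.876589 + 155.500369 = 183.376959

θ=123°: 142.1464
θ=207°: 128.6407
θ=344°: 183.3770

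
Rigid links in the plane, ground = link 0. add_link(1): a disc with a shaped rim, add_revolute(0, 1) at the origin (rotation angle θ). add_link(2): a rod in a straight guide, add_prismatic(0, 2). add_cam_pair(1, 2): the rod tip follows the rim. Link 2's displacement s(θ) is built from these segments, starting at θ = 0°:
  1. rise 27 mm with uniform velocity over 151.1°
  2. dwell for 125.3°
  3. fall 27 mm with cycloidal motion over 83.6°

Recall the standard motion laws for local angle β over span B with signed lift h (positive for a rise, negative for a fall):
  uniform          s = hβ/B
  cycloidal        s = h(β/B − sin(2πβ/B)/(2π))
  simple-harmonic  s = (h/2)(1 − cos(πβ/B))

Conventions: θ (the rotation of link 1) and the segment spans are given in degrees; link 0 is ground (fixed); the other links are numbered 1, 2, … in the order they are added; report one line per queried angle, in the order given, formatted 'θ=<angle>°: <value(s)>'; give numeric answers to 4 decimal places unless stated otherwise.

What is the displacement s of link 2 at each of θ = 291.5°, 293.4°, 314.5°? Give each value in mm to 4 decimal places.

segment 1 (0° to 151.1°, uniform, h = 27) is passed completely: s = 0.0000 + (27) = 27.0000
segment 2 (151.1° to 276.4°, dwell): s unchanged at 27.0000
θ = 291.5° falls in segment 3 (276.4° to 360°, cycloidal, h = -27): β = 291.5 − 276.4 = 15.1°, B = 83.6°; Δs = -27·(0.1806 − sin(2π·0.1806)/(2π)) = -0.9815; s = 27.0000 − 0.9815 = 26.0185
θ = 293.4° falls in segment 3 (276.4° to 360°, cycloidal, h = -27): β = 293.4 − 276.4 = 17°, B = 83.6°; Δs = -27·(0.2033 − sin(2π·0.2033)/(2π)) = -1.3765; s = 27.0000 − 1.3765 = 25.6235
θ = 314.5° falls in segment 3 (276.4° to 360°, cycloidal, h = -27): β = 314.5 − 276.4 = 38.1°, B = 83.6°; Δs = -27·(0.4557 − sin(2π·0.4557)/(2π)) = -11.1254; s = 27.0000 − 11.1254 = 15.8746

θ=291.5°: 26.0185
θ=293.4°: 25.6235
θ=314.5°: 15.8746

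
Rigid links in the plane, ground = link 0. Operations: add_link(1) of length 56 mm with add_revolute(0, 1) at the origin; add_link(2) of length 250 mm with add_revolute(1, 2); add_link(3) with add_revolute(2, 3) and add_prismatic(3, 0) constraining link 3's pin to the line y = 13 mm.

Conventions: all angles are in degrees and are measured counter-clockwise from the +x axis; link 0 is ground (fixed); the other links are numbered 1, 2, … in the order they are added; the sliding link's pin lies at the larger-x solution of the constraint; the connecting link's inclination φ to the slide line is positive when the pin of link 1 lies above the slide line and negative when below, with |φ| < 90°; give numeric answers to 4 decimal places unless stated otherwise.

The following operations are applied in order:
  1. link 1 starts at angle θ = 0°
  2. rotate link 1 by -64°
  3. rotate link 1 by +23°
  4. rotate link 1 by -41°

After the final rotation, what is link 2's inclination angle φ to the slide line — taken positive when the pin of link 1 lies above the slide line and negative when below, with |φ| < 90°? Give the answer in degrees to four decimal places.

geometry: r = 56 mm, L = 250 mm, e = 13 mm; θ starts at 0°
rotate link 1 by -64°: θ ← 0° -64° = -64°
rotate link 1 by +23°: θ ← -64° +23° = -41°
rotate link 1 by -41°: θ ← -41° -41° = -82°
h = r sin θ − e = -55.455012 − 13 = -68.455012
sin φ = h / L = -68.455012 / 250 = -0.27382005
φ = arcsin(-0.27382005) = -15.891709°

-15.8917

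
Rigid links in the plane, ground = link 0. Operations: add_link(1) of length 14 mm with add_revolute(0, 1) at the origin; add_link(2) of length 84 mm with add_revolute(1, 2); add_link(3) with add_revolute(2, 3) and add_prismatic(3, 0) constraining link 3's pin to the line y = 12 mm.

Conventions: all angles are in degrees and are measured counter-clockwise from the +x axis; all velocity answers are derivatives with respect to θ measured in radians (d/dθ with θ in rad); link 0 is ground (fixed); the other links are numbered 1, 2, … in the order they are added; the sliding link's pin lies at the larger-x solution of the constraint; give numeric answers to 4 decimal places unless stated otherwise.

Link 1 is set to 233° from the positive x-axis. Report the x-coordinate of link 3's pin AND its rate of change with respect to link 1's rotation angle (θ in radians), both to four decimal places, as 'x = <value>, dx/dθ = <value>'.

geometry: r = 14 mm, L = 84 mm, e = 12 mm
crank pin P = (r cos θ, r sin θ) = (-8.425410, -11.180897)
h = r sin θ − e = -11.180897 − 12 = -23.180897
x = r cos θ + √(L² − h²) = -8.425410 + 80.738132 = 72.312722
dx/dθ = −r sin θ − h·r cos θ/√(L² − h²) (θ in radians; h = -23.180897) = 8.761860

x = 72.3127, dx/dθ = 8.7619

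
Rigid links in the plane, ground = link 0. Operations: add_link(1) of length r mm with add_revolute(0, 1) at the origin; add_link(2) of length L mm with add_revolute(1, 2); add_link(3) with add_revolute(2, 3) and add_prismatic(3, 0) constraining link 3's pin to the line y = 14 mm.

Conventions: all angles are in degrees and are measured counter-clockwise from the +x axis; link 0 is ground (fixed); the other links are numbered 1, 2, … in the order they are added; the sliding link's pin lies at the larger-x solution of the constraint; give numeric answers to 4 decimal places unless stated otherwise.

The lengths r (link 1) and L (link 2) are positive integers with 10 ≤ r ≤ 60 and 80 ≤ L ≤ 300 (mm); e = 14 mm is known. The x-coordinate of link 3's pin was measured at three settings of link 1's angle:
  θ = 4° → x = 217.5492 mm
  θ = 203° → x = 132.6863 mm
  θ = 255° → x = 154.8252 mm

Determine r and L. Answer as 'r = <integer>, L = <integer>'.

constraint per measurement: (x − r cos θ)² + (r sin θ − e)² = L²
subtracting the θ₁ and θ₂ equations cancels the r² and L² terms:
r = (x₁² − x₂²) / (2[(x₁cos θ₁ + e sin θ₁) − (x₂cos θ₂ + e sin θ₂)]) = 43.0000 → r = 43
L² = (x₁ − r cos θ₁)² + (r sin θ₁ − e)² = 30625.0112 → L = 175.0000 → L = 175
check at θ₃=255°: x = 154.8252 (printed 154.8252) ✓

r = 43, L = 175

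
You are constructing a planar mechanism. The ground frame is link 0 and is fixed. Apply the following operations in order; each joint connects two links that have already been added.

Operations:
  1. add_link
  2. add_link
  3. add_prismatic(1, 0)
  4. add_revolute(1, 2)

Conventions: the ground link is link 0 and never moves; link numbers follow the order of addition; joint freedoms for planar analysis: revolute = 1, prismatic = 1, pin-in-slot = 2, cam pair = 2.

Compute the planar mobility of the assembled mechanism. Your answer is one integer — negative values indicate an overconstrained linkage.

L=1 J1=0 J2=0
add link → L=2 J1=0 J2=0
add link → L=3 J1=0 J2=0
P@1,0 dof=1 J1 → L=3 J1=1 J2=0
R@1,2 dof=1 J1 → L=3 J1=2 J2=0
M=3(L−1)−2J1−J2=3·2−2·2−0=2

M = 2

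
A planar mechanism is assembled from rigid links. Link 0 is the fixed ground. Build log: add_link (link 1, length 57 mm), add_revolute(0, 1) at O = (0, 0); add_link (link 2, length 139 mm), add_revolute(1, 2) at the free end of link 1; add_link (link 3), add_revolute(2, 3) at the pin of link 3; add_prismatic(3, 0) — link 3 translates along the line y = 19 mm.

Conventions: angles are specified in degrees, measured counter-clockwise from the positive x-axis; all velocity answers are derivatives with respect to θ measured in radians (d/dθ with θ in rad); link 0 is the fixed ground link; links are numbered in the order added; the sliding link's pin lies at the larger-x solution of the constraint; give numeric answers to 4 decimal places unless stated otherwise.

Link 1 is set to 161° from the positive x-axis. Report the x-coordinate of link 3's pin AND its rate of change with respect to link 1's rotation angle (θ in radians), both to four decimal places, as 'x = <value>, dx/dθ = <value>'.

geometry: r = 57 mm, L = 139 mm, e = 19 mm
crank pin P = (r cos θ, r sin θ) = (-53.894559, 18.557385)
h = r sin θ − e = 18.557385 − 19 = -0.442615
x = r cos θ + √(L² − h²) = -53.894559 + 138.999295 = 85.104736
dx/dθ = −r sin θ − h·r cos θ/√(L² − h²) (θ in radians; h = -0.442615) = -18.729001

x = 85.1047, dx/dθ = -18.7290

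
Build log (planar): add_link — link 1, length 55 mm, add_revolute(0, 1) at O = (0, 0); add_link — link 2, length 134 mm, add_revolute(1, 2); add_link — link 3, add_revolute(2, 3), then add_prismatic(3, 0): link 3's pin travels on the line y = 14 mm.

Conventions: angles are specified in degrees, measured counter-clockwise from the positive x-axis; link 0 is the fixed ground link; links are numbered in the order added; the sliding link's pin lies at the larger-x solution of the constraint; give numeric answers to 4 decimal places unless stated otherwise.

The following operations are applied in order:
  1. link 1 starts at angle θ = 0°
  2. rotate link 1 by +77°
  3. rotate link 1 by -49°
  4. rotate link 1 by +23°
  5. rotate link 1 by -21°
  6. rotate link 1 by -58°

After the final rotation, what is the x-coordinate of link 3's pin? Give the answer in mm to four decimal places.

geometry: r = 55 mm, L = 134 mm, e = 14 mm; θ starts at 0°
rotate link 1 by +77°: θ ← 0° +77° = 77°
rotate link 1 by -49°: θ ← 77° -49° = 28°
rotate link 1 by +23°: θ ← 28° +23° = 51°
rotate link 1 by -21°: θ ← 51° -21° = 30°
rotate link 1 by -58°: θ ← 30° -58° = -28°
crank pin P = (r cos θ, r sin θ) = (48.562118, -25.820936)
h = r sin θ − e = -25.820936 − 14 = -39.820936
x = r cos θ + √(L² − h²) = 48.562118 + 127.946446 = 176.508564

176.5086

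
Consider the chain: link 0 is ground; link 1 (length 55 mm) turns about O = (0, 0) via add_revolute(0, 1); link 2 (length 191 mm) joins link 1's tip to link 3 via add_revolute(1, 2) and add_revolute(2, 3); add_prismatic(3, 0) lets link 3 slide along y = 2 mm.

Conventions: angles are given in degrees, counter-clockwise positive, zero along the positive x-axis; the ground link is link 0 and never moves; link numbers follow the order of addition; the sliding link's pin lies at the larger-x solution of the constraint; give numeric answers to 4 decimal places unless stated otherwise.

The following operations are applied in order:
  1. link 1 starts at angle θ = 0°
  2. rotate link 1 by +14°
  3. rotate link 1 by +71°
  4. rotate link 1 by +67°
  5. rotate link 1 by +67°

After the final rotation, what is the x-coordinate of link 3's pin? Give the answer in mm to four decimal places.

geometry: r = 55 mm, L = 191 mm, e = 2 mm; θ starts at 0°
rotate link 1 by +14°: θ ← 0° +14° = 14°
rotate link 1 by +71°: θ ← 14° +71° = 85°
rotate link 1 by +67°: θ ← 85° +67° = 152°
rotate link 1 by +67°: θ ← 152° +67° = 219°
crank pin P = (r cos θ, r sin θ) = (-42.743028, -34.612622)
h = r sin θ − e = -34.612622 − 2 = -36.612622
x = r cos θ + √(L² − h²) = -42.743028 + 187.458038 = 144.715010

144.7150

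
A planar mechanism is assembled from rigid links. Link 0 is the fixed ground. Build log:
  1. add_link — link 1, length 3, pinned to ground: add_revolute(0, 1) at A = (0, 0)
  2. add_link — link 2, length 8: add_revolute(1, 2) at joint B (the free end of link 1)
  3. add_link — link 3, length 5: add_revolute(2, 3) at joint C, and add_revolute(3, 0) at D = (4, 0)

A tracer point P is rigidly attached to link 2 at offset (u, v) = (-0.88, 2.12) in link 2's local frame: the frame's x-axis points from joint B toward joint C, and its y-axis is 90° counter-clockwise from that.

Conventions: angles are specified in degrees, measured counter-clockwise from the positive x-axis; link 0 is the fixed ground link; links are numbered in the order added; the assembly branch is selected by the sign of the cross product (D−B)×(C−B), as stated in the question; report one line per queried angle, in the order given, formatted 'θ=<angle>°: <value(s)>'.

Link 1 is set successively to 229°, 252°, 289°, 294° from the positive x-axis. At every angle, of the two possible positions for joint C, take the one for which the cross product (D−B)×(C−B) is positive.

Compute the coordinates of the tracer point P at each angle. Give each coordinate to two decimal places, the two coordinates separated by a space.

A=(0,0), D=(4.00,0)
θ=229°: B = A + 3.00·(cos229°, sin229°) = (-1.9682, -2.2641)
θ=229°: |BD| = 6.3832
θ=229°: circle(B,8.00) ∩ circle(D,5.00): a=6.2465, h=4.9981
θ=229°:   candidates: C₊=(2.0993,4.6247) cross=31.904; C₋=(5.6450,-4.7216) cross=-31.904
θ=229°:   branch + wants cross > 0 → take C=(2.0993,4.6247) (cross=31.904)
θ=229°: ex = (C−B)/|BC| = (0.5084,0.8611); ey = (-0.8611,0.5084)
θ=229°: P = B + -0.88·ex + 2.12·ey = (-4.2411,-1.9440)
θ=252°: B = A + 3.00·(cos252°, sin252°) = (-0.9271, -2.8532)
θ=252°: |BD| = 5.6935
θ=252°: circle(B,8.00) ∩ circle(D,5.00): a=6.2717, h=4.9665
θ=252°:   candidates: C₊=(2.0115,4.5876) cross=28.277; C₋=(6.9891,-4.0081) cross=-28.277
θ=252°:   branch + wants cross > 0 → take C=(2.0115,4.5876) (cross=28.277)
θ=252°: ex = (C−B)/|BC| = (0.3673,0.9301); ey = (-0.9301,0.3673)
θ=252°: P = B + -0.88·ex + 2.12·ey = (-3.2221,-2.8929)
θ=289°: B = A + 3.00·(cos289°, sin289°) = (0.9767, -2.8366)
θ=289°: |BD| = 4.1456
θ=289°: circle(B,8.00) ∩ circle(D,5.00): a=6.7766, h=4.2519
θ=289°:   candidates: C₊=(3.0094,4.9009) cross=17.627; C₋=(8.8279,-1.3006) cross=-17.627
θ=289°:   branch + wants cross > 0 → take C=(3.0094,4.9009) (cross=17.627)
θ=289°: ex = (C−B)/|BC| = (0.2541,0.9672); ey = (-0.9672,0.2541)
θ=289°: P = B + -0.88·ex + 2.12·ey = (-1.2973,-3.1490)
θ=294°: B = A + 3.00·(cos294°, sin294°) = (1.2202, -2.7406)
θ=294°: |BD| = 3.9036
θ=294°: circle(B,8.00) ∩ circle(D,5.00): a=6.9472, h=3.9670
θ=294°:   candidates: C₊=(3.3822,4.9617) cross=15.486; C₋=(8.9524,-0.6881) cross=-15.486
θ=294°:   branch + wants cross > 0 → take C=(3.3822,4.9617) (cross=15.486)
θ=294°: ex = (C−B)/|BC| = (0.2702,0.9628); ey = (-0.9628,0.2702)
θ=294°: P = B + -0.88·ex + 2.12·ey = (-1.0587,-3.0150)

θ=229°: -4.24 -1.94
θ=252°: -3.22 -2.89
θ=289°: -1.30 -3.15
θ=294°: -1.06 -3.01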